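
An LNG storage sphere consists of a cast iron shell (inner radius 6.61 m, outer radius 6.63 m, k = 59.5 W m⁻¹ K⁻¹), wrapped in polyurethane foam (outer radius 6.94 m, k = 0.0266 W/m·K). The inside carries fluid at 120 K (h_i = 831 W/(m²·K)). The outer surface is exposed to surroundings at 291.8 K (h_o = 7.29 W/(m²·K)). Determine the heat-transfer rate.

Treat each layer as a resistance in series:
  R_conv,in = 1/(4πr²h) = 1/(4π·6.61²·831) = 2.192×10^-6 K/W
  R_cast iron = (1/6.61 − 1/6.63)/(4πk) = 4.564×10^-4/(4π·59.5) = 6.104×10^-7 K/W
  R_polyurethane foam = (1/6.63 − 1/6.94)/(4πk) = 0.006737/(4π·0.0266) = 0.02016 K/W
  R_conv,out = 1/(4πr²h) = 1/(4π·6.94²·7.29) = 2.266×10^-4 K/W
ΣR = 2.192×10^-6 + 6.104×10^-7 + 0.02016 + 2.266×10^-4 = 0.02039 K/W
Q = ΔT/ΣR = (120 K − 291.8 K)/0.02039 = -8430 W
(Negative Q ⇒ heat flows inward; heat gain = 8430 W.)

Q = 8.43 kW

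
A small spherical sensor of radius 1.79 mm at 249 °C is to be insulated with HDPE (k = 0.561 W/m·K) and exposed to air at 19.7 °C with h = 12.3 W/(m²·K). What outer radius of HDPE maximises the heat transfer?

For a sphere, r_cr = 2k_ins/h = 2·0.561/12.3 = 0.0912 m = 9.12 cm

r_cr = 9.12 cm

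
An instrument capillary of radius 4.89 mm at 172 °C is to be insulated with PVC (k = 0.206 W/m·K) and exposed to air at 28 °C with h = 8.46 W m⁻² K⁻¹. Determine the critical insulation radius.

r_cr = 2.43 cm

For a cylinder, r_cr = k_ins/h = 0.206/8.46 = 0.0243 m = 2.43 cm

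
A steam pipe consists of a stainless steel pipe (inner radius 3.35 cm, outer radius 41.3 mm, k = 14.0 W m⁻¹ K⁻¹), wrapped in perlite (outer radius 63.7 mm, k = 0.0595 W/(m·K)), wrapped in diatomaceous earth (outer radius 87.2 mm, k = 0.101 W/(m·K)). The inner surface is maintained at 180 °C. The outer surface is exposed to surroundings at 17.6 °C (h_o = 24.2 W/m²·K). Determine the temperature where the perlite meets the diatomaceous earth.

Resistance network (inner→outer):
  R'_stainless steel = ln(0.0413/0.0335)/(2πk) = 0.2093/(2π·14.0) = 0.002380 m·K/W
  R'_perlite = ln(0.0637/0.0413)/(2πk) = 0.4333/(2π·0.0595) = 1.159 m·K/W
  R'_diatomaceous earth = ln(0.0872/0.0637)/(2πk) = 0.3140/(2π·0.101) = 0.4948 m·K/W
  R'_conv,out = 1/(2πr h) = 1/(2π·0.0872·24.2) = 0.07542 m·K/W
ΣR = 0.002380 + 1.159 + 0.4948 + 0.07542 = 1.732 m·K/W
Q' = ΔT/ΣR = (180 °C − 17.6 °C)/1.732 = 93.76 W/m
From the inner boundary to the perlite/diatomaceous earth interface, ΣR_partial = 1.161 m·K/W.
T_interface = T_in − Q'·ΣR_partial = 180 °C − (93.76)(1.161) = 71.1 °C

T = 71.1 °C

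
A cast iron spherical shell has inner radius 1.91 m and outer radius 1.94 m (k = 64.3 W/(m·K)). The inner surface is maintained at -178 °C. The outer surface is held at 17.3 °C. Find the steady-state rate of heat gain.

Q = 1.95×10^7 W

Q = 4πk·ΔT/(1/r₁ − 1/r₂) = 4π × 64.3 × 195.3 / (1/1.91 − 1/1.94) = 1.95×10^7 W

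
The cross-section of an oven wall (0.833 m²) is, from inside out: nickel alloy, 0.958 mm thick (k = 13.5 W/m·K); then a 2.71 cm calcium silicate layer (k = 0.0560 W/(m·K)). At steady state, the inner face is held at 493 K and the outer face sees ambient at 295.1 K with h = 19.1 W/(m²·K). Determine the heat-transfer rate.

Q = 307 W

Treat each layer as a resistance in series:
  R_nickel alloy = L/(kA) = 9.58×10^-4/(13.5·0.833) = 8.519×10^-5 K/W
  R_calcium silicate = L/(kA) = 0.0271/(0.0560·0.833) = 0.5809 K/W
  R_conv,out = 1/(hA) = 1/(19.1·0.833) = 0.06285 K/W
ΣR = 8.519×10^-5 + 0.5809 + 0.06285 = 0.6438 K/W
Q = ΔT/ΣR = (493 K − 295.1 K)/0.6438 = 307 W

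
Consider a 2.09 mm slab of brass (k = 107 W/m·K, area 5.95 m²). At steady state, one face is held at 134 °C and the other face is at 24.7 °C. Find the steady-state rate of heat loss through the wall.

Q = 33300 kW

Q = kA·ΔT/L = 107 × 5.95 × |134 °C − 24.7 °C| / 0.00209 = 3.33×10^7 W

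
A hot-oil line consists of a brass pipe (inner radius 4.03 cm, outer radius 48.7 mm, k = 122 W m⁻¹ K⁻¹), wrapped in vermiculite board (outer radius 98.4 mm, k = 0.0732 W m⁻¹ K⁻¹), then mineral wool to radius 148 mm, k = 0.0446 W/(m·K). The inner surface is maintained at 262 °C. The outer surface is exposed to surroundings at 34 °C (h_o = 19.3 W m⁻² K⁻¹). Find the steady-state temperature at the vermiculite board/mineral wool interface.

T = 147 °C

Resistance network (inner→outer):
  R'_brass = ln(0.0487/0.0403)/(2πk) = 0.1893/(2π·122) = 2.470×10^-4 m·K/W
  R'_vermiculite board = ln(0.0984/0.0487)/(2πk) = 0.7034/(2π·0.0732) = 1.529 m·K/W
  R'_mineral wool = ln(0.148/0.0984)/(2πk) = 0.4082/(2π·0.0446) = 1.457 m·K/W
  R'_conv,out = 1/(2πr h) = 1/(2π·0.148·19.3) = 0.05572 m·K/W
ΣR = 2.470×10^-4 + 1.529 + 1.457 + 0.05572 = 3.042 m·K/W
Q' = ΔT/ΣR = (262 °C − 34 °C)/3.042 = 74.95 W/m
From the inner boundary to the vermiculite board/mineral wool interface, ΣR_partial = 1.529 m·K/W.
T_interface = T_in − Q'·ΣR_partial = 262 °C − (74.95)(1.529) = 147 °C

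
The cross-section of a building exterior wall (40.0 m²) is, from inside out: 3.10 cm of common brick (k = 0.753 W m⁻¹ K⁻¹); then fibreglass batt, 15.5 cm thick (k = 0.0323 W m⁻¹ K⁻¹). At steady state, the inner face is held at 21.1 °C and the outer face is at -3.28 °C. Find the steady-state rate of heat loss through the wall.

Q = 201 W

Series thermal resistances, inner to outer:
  R_common brick = L/(kA) = 0.0310/(0.753·40.0) = 0.001029 K/W
  R_fibreglass batt = L/(kA) = 0.155/(0.0323·40.0) = 0.1200 K/W
ΣR = 0.001029 + 0.1200 = 0.1210 K/W
Q = ΔT/ΣR = (21.1 °C − -3.28 °C)/0.1210 = 201 W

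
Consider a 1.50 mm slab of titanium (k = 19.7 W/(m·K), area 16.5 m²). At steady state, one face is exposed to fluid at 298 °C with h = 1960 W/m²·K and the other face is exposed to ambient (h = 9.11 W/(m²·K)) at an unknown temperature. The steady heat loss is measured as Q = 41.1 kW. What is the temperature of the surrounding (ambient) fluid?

Sum the resistances:
  R_conv,in = 1/(hA) = 1/(1960·16.5) = 3.092×10^-5 K/W
  R_titanium = L/(kA) = 0.00150/(19.7·16.5) = 4.615×10^-6 K/W
  R_conv,out = 1/(hA) = 1/(9.11·16.5) = 0.006653 K/W
ΣR = 0.006688 K/W
ΔT = Q·ΣR = 41100 × 0.006688 = 274.9 K
Heat flows outward, so T_out = T_in − ΔT = 298 − 274.9 = 23.1 °C

T_out = 23.1 °C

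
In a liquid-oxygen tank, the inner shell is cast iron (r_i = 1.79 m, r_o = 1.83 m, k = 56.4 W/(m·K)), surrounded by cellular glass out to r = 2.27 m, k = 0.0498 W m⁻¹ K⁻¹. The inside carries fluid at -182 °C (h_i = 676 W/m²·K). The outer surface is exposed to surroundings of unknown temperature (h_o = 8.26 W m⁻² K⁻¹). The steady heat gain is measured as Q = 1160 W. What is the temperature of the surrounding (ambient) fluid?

T_out = 16.6 °C

Sum the resistances:
  R_conv,in = 1/(4πr²h) = 1/(4π·1.79²·676) = 3.674×10^-5 K/W
  R_cast iron = (1/1.79 − 1/1.83)/(4πk) = 0.01221/(4π·56.4) = 1.723×10^-5 K/W
  R_cellular glass = (1/1.83 − 1/2.27)/(4πk) = 0.1059/(4π·0.0498) = 0.1693 K/W
  R_conv,out = 1/(4πr²h) = 1/(4π·2.27²·8.26) = 0.001870 K/W
ΣR = 0.1712 K/W
ΔT = Q·ΣR = 1160 × 0.1712 = 198.6 K
Heat flows inward, so T_out = T_in + ΔT = -182 + 198.6 = 16.6 °C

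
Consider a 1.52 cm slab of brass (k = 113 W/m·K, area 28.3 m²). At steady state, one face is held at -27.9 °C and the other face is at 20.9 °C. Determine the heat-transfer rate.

Q = kA·ΔT/L = 113 × 28.3 × |-27.9 °C − 20.9 °C| / 0.0152 = 1.03×10^7 W

Q = 10300 kW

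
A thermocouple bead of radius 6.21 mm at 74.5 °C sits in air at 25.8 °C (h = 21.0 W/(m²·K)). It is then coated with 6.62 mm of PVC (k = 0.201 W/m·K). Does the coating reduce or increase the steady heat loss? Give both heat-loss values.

Critical radius for a sphere: r_cr = 2k/h = 0.0191 m = 1.91 cm.
Outer radius after coating: r₂ = 0.00621 + 0.00662 = 0.01283 m.
Since r₁ < r_cr and r₂ ≤ r_cr, the coating moves toward the maximum at r_cr — heat loss rises.
Bare: R = 1/(4πr₁²h) = 98.26 K/W; Q = 48.7/98.26 = 0.496 W.
Coated: R = R_cond + R_conv = 55.92 K/W; Q = 48.7/55.92 = 0.871 W.

increases: 0.496 → 0.871 W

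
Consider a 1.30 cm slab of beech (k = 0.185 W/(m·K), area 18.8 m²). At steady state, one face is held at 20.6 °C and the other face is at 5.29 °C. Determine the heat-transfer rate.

Q = 4.10 kW

Q = kA·ΔT/L = 0.185 × 18.8 × |20.6 °C − 5.29 °C| / 0.0130 = 4100 W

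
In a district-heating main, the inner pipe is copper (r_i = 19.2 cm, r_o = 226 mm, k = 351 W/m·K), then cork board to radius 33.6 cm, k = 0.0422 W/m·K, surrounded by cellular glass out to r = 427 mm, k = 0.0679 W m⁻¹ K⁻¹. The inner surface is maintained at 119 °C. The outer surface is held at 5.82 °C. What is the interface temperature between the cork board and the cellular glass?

Treat each layer as a resistance in series:
  R'_copper = ln(0.226/0.192)/(2πk) = 0.1630/(2π·351) = 7.393×10^-5 m·K/W
  R'_cork board = ln(0.336/0.226)/(2πk) = 0.3966/(2π·0.0422) = 1.496 m·K/W
  R'_cellular glass = ln(0.427/0.336)/(2πk) = 0.2397/(2π·0.0679) = 0.5618 m·K/W
ΣR = 7.393×10^-5 + 1.496 + 0.5618 = 2.058 m·K/W
Q' = ΔT/ΣR = (119 °C − 5.82 °C)/2.058 = 55.00 W/m
From the inner boundary to the cork board/cellular glass interface, ΣR_partial = 1.496 m·K/W.
T_interface = T_in − Q'·ΣR_partial = 119 °C − (55.00)(1.496) = 36.7 °C

T = 36.7 °C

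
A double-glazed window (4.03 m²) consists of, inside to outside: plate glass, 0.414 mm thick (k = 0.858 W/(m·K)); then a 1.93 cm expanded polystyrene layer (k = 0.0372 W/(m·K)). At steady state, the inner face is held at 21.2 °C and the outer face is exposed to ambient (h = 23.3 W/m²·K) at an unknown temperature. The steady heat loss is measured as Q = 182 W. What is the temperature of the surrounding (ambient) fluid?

T_out = -4.19 °C

Sum the resistances:
  R_plate glass = L/(kA) = 4.14×10^-4/(0.858·4.03) = 1.197×10^-4 K/W
  R_expanded polystyrene = L/(kA) = 0.0193/(0.0372·4.03) = 0.1287 K/W
  R_conv,out = 1/(hA) = 1/(23.3·4.03) = 0.01065 K/W
ΣR = 0.1395 K/W
ΔT = Q·ΣR = 182 × 0.1395 = 25.39 K
Heat flows outward, so T_out = T_in − ΔT = 21.2 − 25.39 = -4.19 °C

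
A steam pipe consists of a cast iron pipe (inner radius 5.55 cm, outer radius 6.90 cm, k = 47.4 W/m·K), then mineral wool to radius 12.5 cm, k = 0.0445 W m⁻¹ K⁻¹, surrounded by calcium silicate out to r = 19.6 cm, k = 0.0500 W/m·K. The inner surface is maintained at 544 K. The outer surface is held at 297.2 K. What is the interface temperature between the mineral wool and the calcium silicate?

Series thermal resistances, inner to outer:
  R'_cast iron = ln(0.0690/0.0555)/(2πk) = 0.2177/(2π·47.4) = 7.310×10^-4 m·K/W
  R'_mineral wool = ln(0.125/0.0690)/(2πk) = 0.5942/(2π·0.0445) = 2.125 m·K/W
  R'_calcium silicate = ln(0.196/0.125)/(2πk) = 0.4498/(2π·0.0500) = 1.432 m·K/W
ΣR = 7.310×10^-4 + 2.125 + 1.432 = 3.558 m·K/W
Q' = ΔT/ΣR = (544 K − 297.2 K)/3.558 = 69.36 W/m
From the inner boundary to the mineral wool/calcium silicate interface, ΣR_partial = 2.126 m·K/W.
T_interface = T_in − Q'·ΣR_partial = 544 K − (69.36)(2.126) = 397 K

T = 397 K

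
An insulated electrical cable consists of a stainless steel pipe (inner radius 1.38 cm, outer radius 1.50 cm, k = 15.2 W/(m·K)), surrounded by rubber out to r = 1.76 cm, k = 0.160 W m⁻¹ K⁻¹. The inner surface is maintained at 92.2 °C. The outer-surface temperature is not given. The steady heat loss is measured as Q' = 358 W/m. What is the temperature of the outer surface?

Sum the resistances:
  R'_stainless steel = ln(0.0150/0.0138)/(2πk) = 0.08338/(2π·15.2) = 8.731×10^-4 m·K/W
  R'_rubber = ln(0.0176/0.0150)/(2πk) = 0.1598/(2π·0.160) = 0.1590 m·K/W
ΣR = 0.1599 m·K/W
ΔT = Q'·ΣR = 358 × 0.1599 = 57.24 K
Heat flows outward, so T_out = T_in − ΔT = 92.2 − 57.24 = 35.0 °C

T_out = 35.0 °C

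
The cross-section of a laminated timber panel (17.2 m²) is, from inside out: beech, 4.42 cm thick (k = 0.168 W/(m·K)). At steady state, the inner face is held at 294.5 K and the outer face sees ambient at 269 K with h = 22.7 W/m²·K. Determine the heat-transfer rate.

Resistance network (inner→outer):
  R_beech = L/(kA) = 0.0442/(0.168·17.2) = 0.01530 K/W
  R_conv,out = 1/(hA) = 1/(22.7·17.2) = 0.002561 K/W
ΣR = 0.01530 + 0.002561 = 0.01786 K/W
Q = ΔT/ΣR = (294.5 K − 269 K)/0.01786 = 1430 W

Q = 1430 W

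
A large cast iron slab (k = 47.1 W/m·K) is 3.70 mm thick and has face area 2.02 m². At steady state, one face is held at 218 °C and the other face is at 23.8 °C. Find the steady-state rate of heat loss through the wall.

Q = kA·ΔT/L = 47.1 × 2.02 × |218 °C − 23.8 °C| / 0.00370 = 4.99×10^6 W

Q = 4990 kW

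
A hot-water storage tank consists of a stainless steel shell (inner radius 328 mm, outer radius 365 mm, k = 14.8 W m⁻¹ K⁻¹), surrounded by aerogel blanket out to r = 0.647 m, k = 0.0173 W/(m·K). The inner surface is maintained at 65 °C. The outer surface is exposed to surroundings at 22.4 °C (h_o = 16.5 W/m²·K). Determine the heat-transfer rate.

Resistance network (inner→outer):
  R_stainless steel = (1/0.328 − 1/0.365)/(4πk) = 0.3091/(4π·14.8) = 0.001662 K/W
  R_aerogel blanket = (1/0.365 − 1/0.647)/(4πk) = 1.194/(4π·0.0173) = 5.493 K/W
  R_conv,out = 1/(4πr²h) = 1/(4π·0.647²·16.5) = 0.01152 K/W
ΣR = 0.001662 + 5.493 + 0.01152 = 5.506 K/W
Q = ΔT/ΣR = (65 °C − 22.4 °C)/5.506 = 7.74 W

Q = 7.74 W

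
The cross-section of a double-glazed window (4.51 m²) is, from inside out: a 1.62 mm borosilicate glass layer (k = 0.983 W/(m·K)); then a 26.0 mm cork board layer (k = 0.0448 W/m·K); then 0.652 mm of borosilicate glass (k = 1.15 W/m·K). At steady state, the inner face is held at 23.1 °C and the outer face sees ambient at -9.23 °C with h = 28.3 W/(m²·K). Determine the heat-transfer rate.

Treat each layer as a resistance in series:
  R_borosilicate glass = L/(kA) = 0.00162/(0.983·4.51) = 3.654×10^-4 K/W
  R_cork board = L/(kA) = 0.0260/(0.0448·4.51) = 0.1287 K/W
  R_borosilicate glass = L/(kA) = 6.52×10^-4/(1.15·4.51) = 1.257×10^-4 K/W
  R_conv,out = 1/(hA) = 1/(28.3·4.51) = 0.007835 K/W
ΣR = 3.654×10^-4 + 0.1287 + 1.257×10^-4 + 0.007835 = 0.1370 K/W
Q = ΔT/ΣR = (23.1 °C − -9.23 °C)/0.1370 = 236 W

Q = 236 W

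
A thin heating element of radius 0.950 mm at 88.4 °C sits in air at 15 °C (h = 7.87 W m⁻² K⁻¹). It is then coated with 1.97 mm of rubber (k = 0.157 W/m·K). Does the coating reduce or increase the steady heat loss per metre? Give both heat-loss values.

increases: 3.45 → 9.10 W/m

Critical radius for a cylinder: r_cr = k/h = 0.0199 m = 1.99 cm.
Outer radius after coating: r₂ = 9.50×10^-4 + 0.00197 = 0.002920 m.
Since r₁ < r_cr and r₂ ≤ r_cr, the coating moves toward the maximum at r_cr — heat loss rises.
Bare: R = 1/(2πr₁h) = 21.29 m·K/W; Q = 73.4/21.29 = 3.45 W/m.
Coated: R = R_cond + R_conv = 8.064 m·K/W; Q = 73.4/8.064 = 9.10 W/m.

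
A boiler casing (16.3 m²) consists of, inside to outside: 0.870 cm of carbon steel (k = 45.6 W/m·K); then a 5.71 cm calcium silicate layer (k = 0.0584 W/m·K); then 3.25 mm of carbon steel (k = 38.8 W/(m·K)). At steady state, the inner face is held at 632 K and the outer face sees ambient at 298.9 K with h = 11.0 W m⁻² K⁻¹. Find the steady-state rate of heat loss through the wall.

Resistance network (inner→outer):
  R_carbon steel = L/(kA) = 0.00870/(45.6·16.3) = 1.170×10^-5 K/W
  R_calcium silicate = L/(kA) = 0.0571/(0.0584·16.3) = 0.05998 K/W
  R_carbon steel = L/(kA) = 0.00325/(38.8·16.3) = 5.139×10^-6 K/W
  R_conv,out = 1/(hA) = 1/(11.0·16.3) = 0.005577 K/W
ΣR = 1.170×10^-5 + 0.05998 + 5.139×10^-6 + 0.005577 = 0.06557 K/W
Q = ΔT/ΣR = (632 K − 298.9 K)/0.06557 = 5080 W

Q = 5.08 kW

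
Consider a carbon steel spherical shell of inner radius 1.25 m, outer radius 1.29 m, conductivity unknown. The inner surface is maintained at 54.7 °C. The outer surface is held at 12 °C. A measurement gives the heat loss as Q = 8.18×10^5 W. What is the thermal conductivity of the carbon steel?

k = 37.8 W/m·K

ΣR = ΔT/Q = |54.7 − 12|/8.18×10^5 = 5.220×10^-5 K/W
(1/r₁−1/r₂)/(4πk) = 5.220×10^-5 ⇒ k = 0.02481/(4π·5.220×10^-5) = 37.8 W/m·K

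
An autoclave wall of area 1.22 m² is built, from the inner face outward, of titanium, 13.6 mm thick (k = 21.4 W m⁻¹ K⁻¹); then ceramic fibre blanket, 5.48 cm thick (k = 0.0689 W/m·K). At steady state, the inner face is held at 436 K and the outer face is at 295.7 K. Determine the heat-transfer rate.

Q = 215 W

Resistance network (inner→outer):
  R_titanium = L/(kA) = 0.0136/(21.4·1.22) = 5.209×10^-4 K/W
  R_ceramic fibre blanket = L/(kA) = 0.0548/(0.0689·1.22) = 0.6519 K/W
ΣR = 5.209×10^-4 + 0.6519 = 0.6524 K/W
Q = ΔT/ΣR = (436 K − 295.7 K)/0.6524 = 215 W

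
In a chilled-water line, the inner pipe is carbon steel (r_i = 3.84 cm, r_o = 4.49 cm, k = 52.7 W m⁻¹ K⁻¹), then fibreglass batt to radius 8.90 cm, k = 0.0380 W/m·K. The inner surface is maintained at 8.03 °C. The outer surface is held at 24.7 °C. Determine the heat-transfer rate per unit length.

Q' = 5.82 W/m

Series thermal resistances, inner to outer:
  R'_carbon steel = ln(0.0449/0.0384)/(2πk) = 0.1564/(2π·52.7) = 4.723×10^-4 m·K/W
  R'_fibreglass batt = ln(0.0890/0.0449)/(2πk) = 0.6842/(2π·0.0380) = 2.866 m·K/W
ΣR = 4.723×10^-4 + 2.866 = 2.866 m·K/W
Q' = ΔT/ΣR = (8.03 °C − 24.7 °C)/2.866 = -5.82 W/m
(Negative Q' ⇒ heat flows inward; heat gain = 5.82 W/m.)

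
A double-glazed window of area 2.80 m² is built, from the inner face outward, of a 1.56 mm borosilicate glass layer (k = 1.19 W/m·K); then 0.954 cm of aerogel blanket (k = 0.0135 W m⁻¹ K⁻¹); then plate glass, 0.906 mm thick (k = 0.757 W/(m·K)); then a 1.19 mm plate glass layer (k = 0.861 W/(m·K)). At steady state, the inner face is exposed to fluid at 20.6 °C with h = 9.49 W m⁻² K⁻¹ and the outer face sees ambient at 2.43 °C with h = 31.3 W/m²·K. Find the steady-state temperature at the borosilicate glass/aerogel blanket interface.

T = 18.3 °C

Resistance network (inner→outer):
  R_conv,in = 1/(hA) = 1/(9.49·2.80) = 0.03763 K/W
  R_borosilicate glass = L/(kA) = 0.00156/(1.19·2.80) = 4.682×10^-4 K/W
  R_aerogel blanket = L/(kA) = 0.00954/(0.0135·2.80) = 0.2524 K/W
  R_plate glass = L/(kA) = 9.06×10^-4/(0.757·2.80) = 4.274×10^-4 K/W
  R_plate glass = L/(kA) = 0.00119/(0.861·2.80) = 4.936×10^-4 K/W
  R_conv,out = 1/(hA) = 1/(31.3·2.80) = 0.01141 K/W
ΣR = 0.03763 + 4.682×10^-4 + 0.2524 + 4.274×10^-4 + 4.936×10^-4 + 0.01141 = 0.3028 K/W
Q = ΔT/ΣR = (20.6 °C − 2.43 °C)/0.3028 = 60.01 W
From the inner boundary to the borosilicate glass/aerogel blanket interface, ΣR_partial = 0.03810 K/W.
T_interface = T_in − Q·ΣR_partial = 20.6 °C − (60.01)(0.03810) = 18.3 °C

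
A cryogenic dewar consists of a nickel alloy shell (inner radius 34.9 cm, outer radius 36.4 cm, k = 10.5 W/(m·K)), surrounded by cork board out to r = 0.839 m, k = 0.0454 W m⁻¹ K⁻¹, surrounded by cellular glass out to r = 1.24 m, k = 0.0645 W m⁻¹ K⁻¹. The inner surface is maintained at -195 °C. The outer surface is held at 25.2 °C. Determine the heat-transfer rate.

Q = 68.8 W

Series thermal resistances, inner to outer:
  R_nickel alloy = (1/0.349 − 1/0.364)/(4πk) = 0.1181/(4π·10.5) = 8.949×10^-4 K/W
  R_cork board = (1/0.364 − 1/0.839)/(4πk) = 1.555/(4π·0.0454) = 2.726 K/W
  R_cellular glass = (1/0.839 − 1/1.24)/(4πk) = 0.3854/(4π·0.0645) = 0.4755 K/W
ΣR = 8.949×10^-4 + 2.726 + 0.4755 = 3.202 K/W
Q = ΔT/ΣR = (-195 °C − 25.2 °C)/3.202 = -68.8 W
(Negative Q ⇒ heat flows inward; heat gain = 68.8 W.)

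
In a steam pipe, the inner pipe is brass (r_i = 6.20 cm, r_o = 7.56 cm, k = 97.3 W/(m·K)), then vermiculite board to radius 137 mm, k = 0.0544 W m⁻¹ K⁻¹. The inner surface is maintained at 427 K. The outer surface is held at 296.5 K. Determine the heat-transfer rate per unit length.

Q' = 75.0 W/m

Treat each layer as a resistance in series:
  R'_brass = ln(0.0756/0.0620)/(2πk) = 0.1983/(2π·97.3) = 3.244×10^-4 m·K/W
  R'_vermiculite board = ln(0.137/0.0756)/(2πk) = 0.5945/(2π·0.0544) = 1.739 m·K/W
ΣR = 3.244×10^-4 + 1.739 = 1.739 m·K/W
Q' = ΔT/ΣR = (427 K − 296.5 K)/1.739 = 75.0 W/m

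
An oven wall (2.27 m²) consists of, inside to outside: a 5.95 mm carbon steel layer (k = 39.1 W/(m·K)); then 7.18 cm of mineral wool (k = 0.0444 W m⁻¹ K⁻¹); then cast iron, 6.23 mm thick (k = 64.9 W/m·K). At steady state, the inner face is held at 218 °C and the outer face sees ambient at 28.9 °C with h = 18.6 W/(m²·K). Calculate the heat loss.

Resistance network (inner→outer):
  R_carbon steel = L/(kA) = 0.00595/(39.1·2.27) = 6.704×10^-5 K/W
  R_mineral wool = L/(kA) = 0.0718/(0.0444·2.27) = 0.7124 K/W
  R_cast iron = L/(kA) = 0.00623/(64.9·2.27) = 4.229×10^-5 K/W
  R_conv,out = 1/(hA) = 1/(18.6·2.27) = 0.02368 K/W
ΣR = 6.704×10^-5 + 0.7124 + 4.229×10^-5 + 0.02368 = 0.7362 K/W
Q = ΔT/ΣR = (218 °C − 28.9 °C)/0.7362 = 257 W

Q = 257 W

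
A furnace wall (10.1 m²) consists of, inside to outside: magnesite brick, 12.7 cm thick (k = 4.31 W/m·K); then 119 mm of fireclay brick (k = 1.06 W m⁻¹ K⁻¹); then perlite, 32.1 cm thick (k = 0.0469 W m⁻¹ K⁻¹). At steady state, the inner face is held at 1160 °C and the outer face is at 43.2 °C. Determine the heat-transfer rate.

Resistance network (inner→outer):
  R_magnesite brick = L/(kA) = 0.127/(4.31·10.1) = 0.002917 K/W
  R_fireclay brick = L/(kA) = 0.119/(1.06·10.1) = 0.01112 K/W
  R_perlite = L/(kA) = 0.321/(0.0469·10.1) = 0.6777 K/W
ΣR = 0.002917 + 0.01112 + 0.6777 = 0.6917 K/W
Q = ΔT/ΣR = (1160 °C − 43.2 °C)/0.6917 = 1610 W

Q = 1610 W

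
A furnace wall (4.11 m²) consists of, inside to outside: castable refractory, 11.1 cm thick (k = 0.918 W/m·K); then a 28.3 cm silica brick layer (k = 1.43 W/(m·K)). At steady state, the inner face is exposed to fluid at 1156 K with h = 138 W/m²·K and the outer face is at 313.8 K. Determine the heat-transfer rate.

Q = 10600 W

Series thermal resistances, inner to outer:
  R_conv,in = 1/(hA) = 1/(138·4.11) = 0.001763 K/W
  R_castable refractory = L/(kA) = 0.111/(0.918·4.11) = 0.02942 K/W
  R_silica brick = L/(kA) = 0.283/(1.43·4.11) = 0.04815 K/W
ΣR = 0.001763 + 0.02942 + 0.04815 = 0.07933 K/W
Q = ΔT/ΣR = (1156 K − 313.8 K)/0.07933 = 10600 W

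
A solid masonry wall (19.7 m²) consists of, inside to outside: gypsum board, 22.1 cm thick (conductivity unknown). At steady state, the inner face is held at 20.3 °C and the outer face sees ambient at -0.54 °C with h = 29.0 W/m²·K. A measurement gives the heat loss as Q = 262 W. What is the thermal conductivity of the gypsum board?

k = 0.144 W/m·K

ΣR = ΔT/Q = |20.3 − -0.54|/262 = 0.07954 K/W
Known resistances:
  R_conv,out = 1/(hA) = 1/(29.0·19.7) = 0.001750 K/W
R_gypsum board = ΣR − ΣR_known = 0.07954 − 0.001750 = 0.07779 K/W
L/(kA) = 0.07779 ⇒ k = 0.221/(0.07779·19.7) = 0.144 W/m·K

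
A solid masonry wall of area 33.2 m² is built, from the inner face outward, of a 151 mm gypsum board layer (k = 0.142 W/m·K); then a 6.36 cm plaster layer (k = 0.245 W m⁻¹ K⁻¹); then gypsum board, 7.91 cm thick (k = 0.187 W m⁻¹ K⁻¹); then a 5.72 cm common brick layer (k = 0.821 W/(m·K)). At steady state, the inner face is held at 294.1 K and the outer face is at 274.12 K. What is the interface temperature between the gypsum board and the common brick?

T = 274.89 K

Treat each layer as a resistance in series:
  R_gypsum board = L/(kA) = 0.151/(0.142·33.2) = 0.03203 K/W
  R_plaster = L/(kA) = 0.0636/(0.245·33.2) = 0.007819 K/W
  R_gypsum board = L/(kA) = 0.0791/(0.187·33.2) = 0.01274 K/W
  R_common brick = L/(kA) = 0.0572/(0.821·33.2) = 0.002099 K/W
ΣR = 0.03203 + 0.007819 + 0.01274 + 0.002099 = 0.05469 K/W
Q = ΔT/ΣR = (294.1 K − 274.12 K)/0.05469 = 365.3 W
From the inner boundary to the gypsum board/common brick interface, ΣR_partial = 0.05259 K/W.
T_interface = T_in − Q·ΣR_partial = 294.1 K − (365.3)(0.05259) = 274.89 K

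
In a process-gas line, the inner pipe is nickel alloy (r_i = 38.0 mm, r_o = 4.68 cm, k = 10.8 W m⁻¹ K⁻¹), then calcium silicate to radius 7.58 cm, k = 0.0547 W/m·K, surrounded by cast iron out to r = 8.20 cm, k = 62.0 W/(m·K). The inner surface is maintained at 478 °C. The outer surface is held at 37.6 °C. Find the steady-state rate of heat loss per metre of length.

Q' = 313 W/m

Treat each layer as a resistance in series:
  R'_nickel alloy = ln(0.0468/0.0380)/(2πk) = 0.2083/(2π·10.8) = 0.003070 m·K/W
  R'_calcium silicate = ln(0.0758/0.0468)/(2πk) = 0.4822/(2π·0.0547) = 1.403 m·K/W
  R'_cast iron = ln(0.0820/0.0758)/(2πk) = 0.07862/(2π·62.0) = 2.018×10^-4 m·K/W
ΣR = 0.003070 + 1.403 + 2.018×10^-4 = 1.406 m·K/W
Q' = ΔT/ΣR = (478 °C − 37.6 °C)/1.406 = 313 W/m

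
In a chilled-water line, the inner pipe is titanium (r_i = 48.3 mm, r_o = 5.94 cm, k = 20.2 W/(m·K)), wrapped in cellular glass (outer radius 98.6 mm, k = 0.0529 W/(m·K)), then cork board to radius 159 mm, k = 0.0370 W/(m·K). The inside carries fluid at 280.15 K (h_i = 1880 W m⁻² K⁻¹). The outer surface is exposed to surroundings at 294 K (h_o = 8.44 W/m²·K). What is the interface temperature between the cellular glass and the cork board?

Treat each layer as a resistance in series:
  R'_conv,in = 1/(2πr h) = 1/(2π·0.0483·1880) = 0.001753 m·K/W
  R'_titanium = ln(0.0594/0.0483)/(2πk) = 0.2069/(2π·20.2) = 0.001630 m·K/W
  R'_cellular glass = ln(0.0986/0.0594)/(2πk) = 0.5068/(2π·0.0529) = 1.525 m·K/W
  R'_cork board = ln(0.159/0.0986)/(2πk) = 0.4778/(2π·0.0370) = 2.055 m·K/W
  R'_conv,out = 1/(2πr h) = 1/(2π·0.159·8.44) = 0.1186 m·K/W
ΣR = 0.001753 + 0.001630 + 1.525 + 2.055 + 0.1186 = 3.702 m·K/W
Q' = ΔT/ΣR = (280.15 K − 294 K)/3.702 = -3.741 W/m
From the inner boundary to the cellular glass/cork board interface, ΣR_partial = 1.528 m·K/W.
T_interface = T_in − Q'·ΣR_partial = 280.15 K − (-3.741)(1.528) = 285.9 K

T = 285.9 K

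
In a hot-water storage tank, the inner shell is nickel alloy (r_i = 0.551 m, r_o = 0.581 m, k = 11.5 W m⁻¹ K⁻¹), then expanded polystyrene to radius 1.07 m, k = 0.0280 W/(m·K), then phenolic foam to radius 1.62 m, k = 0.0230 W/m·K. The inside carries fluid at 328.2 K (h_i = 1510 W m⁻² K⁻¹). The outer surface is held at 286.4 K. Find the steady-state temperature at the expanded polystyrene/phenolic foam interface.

T = 300.2 K

Resistance network (inner→outer):
  R_conv,in = 1/(4πr²h) = 1/(4π·0.551²·1510) = 1.736×10^-4 K/W
  R_nickel alloy = (1/0.551 − 1/0.581)/(4πk) = 0.09371/(4π·11.5) = 6.485×10^-4 K/W
  R_expanded polystyrene = (1/0.581 − 1/1.07)/(4πk) = 0.7866/(4π·0.0280) = 2.236 K/W
  R_phenolic foam = (1/1.07 − 1/1.62)/(4πk) = 0.3173/(4π·0.0230) = 1.098 K/W
ΣR = 1.736×10^-4 + 6.485×10^-4 + 2.236 + 1.098 = 3.335 K/W
Q = ΔT/ΣR = (328.2 K − 286.4 K)/3.335 = 12.53 W
From the inner boundary to the expanded polystyrene/phenolic foam interface, ΣR_partial = 2.237 K/W.
T_interface = T_in − Q·ΣR_partial = 328.2 K − (12.53)(2.237) = 300.2 K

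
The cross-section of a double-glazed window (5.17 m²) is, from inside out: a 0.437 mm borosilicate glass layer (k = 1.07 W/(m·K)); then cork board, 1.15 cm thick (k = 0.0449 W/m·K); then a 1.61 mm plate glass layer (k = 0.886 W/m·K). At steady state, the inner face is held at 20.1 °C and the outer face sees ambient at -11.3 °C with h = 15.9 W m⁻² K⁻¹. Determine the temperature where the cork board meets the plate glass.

T = -4.97 °C

Treat each layer as a resistance in series:
  R_borosilicate glass = L/(kA) = 4.37×10^-4/(1.07·5.17) = 7.900×10^-5 K/W
  R_cork board = L/(kA) = 0.0115/(0.0449·5.17) = 0.04954 K/W
  R_plate glass = L/(kA) = 0.00161/(0.886·5.17) = 3.515×10^-4 K/W
  R_conv,out = 1/(hA) = 1/(15.9·5.17) = 0.01217 K/W
ΣR = 7.900×10^-5 + 0.04954 + 3.515×10^-4 + 0.01217 = 0.06214 K/W
Q = ΔT/ΣR = (20.1 °C − -11.3 °C)/0.06214 = 505.3 W
From the inner boundary to the cork board/plate glass interface, ΣR_partial = 0.04962 K/W.
T_interface = T_in − Q·ΣR_partial = 20.1 °C − (505.3)(0.04962) = -4.97 °C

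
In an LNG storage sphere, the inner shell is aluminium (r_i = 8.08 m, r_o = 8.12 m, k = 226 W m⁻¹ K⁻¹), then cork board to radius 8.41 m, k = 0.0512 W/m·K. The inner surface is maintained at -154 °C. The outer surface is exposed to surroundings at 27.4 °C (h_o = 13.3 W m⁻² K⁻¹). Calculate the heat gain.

Treat each layer as a resistance in series:
  R_aluminium = (1/8.08 − 1/8.12)/(4πk) = 6.097×10^-4/(4π·226) = 2.147×10^-7 K/W
  R_cork board = (1/8.12 − 1/8.41)/(4πk) = 0.004247/(4π·0.0512) = 0.006600 K/W
  R_conv,out = 1/(4πr²h) = 1/(4π·8.41²·13.3) = 8.460×10^-5 K/W
ΣR = 2.147×10^-7 + 0.006600 + 8.460×10^-5 = 0.006685 K/W
Q = ΔT/ΣR = (-154 °C − 27.4 °C)/0.006685 = -27100 W
(Negative Q ⇒ heat flows inward; heat gain = 27100 W.)

Q = 27100 W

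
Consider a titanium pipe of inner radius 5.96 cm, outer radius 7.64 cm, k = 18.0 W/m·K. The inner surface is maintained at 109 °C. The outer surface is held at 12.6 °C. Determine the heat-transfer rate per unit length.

Q' = 2πk·ΔT/ln(r₂/r₁) = 2π × 18.0 × 96.4 / ln(0.0764/0.0596) = 43900 W/m

Q' = 43.9 kW/m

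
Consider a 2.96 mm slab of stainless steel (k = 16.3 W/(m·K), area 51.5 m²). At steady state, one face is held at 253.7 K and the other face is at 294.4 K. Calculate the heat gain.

Q = 11500 kW

Q = kA·ΔT/L = 16.3 × 51.5 × |253.7 K − 294.4 K| / 0.00296 = 1.15×10^7 W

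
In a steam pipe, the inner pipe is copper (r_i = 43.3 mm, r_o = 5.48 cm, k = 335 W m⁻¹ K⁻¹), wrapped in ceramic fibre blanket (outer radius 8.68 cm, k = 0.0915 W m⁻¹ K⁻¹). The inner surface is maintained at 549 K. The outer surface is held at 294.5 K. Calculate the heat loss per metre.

Series thermal resistances, inner to outer:
  R'_copper = ln(0.0548/0.0433)/(2πk) = 0.2355/(2π·335) = 1.119×10^-4 m·K/W
  R'_ceramic fibre blanket = ln(0.0868/0.0548)/(2πk) = 0.4599/(2π·0.0915) = 0.8000 m·K/W
ΣR = 1.119×10^-4 + 0.8000 = 0.8001 m·K/W
Q' = ΔT/ΣR = (549 K − 294.5 K)/0.8001 = 318 W/m

Q' = 318 W/m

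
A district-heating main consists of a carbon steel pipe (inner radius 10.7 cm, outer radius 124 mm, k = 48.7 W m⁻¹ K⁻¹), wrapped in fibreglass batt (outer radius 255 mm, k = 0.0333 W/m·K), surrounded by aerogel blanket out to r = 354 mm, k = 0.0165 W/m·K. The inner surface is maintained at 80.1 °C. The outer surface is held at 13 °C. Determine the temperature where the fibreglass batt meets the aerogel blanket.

Resistance network (inner→outer):
  R'_carbon steel = ln(0.124/0.107)/(2πk) = 0.1475/(2π·48.7) = 4.819×10^-4 m·K/W
  R'_fibreglass batt = ln(0.255/0.124)/(2πk) = 0.7210/(2π·0.0333) = 3.446 m·K/W
  R'_aerogel blanket = ln(0.354/0.255)/(2πk) = 0.3280/(2π·0.0165) = 3.164 m·K/W
ΣR = 4.819×10^-4 + 3.446 + 3.164 = 6.610 m·K/W
Q' = ΔT/ΣR = (80.1 °C − 13 °C)/6.610 = 10.15 W/m
From the inner boundary to the fibreglass batt/aerogel blanket interface, ΣR_partial = 3.446 m·K/W.
T_interface = T_in − Q'·ΣR_partial = 80.1 °C − (10.15)(3.446) = 45.1 °C

T = 45.1 °C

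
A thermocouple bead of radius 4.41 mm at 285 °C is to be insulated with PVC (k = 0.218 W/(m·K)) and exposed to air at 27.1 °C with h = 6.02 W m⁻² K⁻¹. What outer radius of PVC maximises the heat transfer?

r_cr = 7.24 cm

For a sphere, r_cr = 2k_ins/h = 2·0.218/6.02 = 0.0724 m = 7.24 cm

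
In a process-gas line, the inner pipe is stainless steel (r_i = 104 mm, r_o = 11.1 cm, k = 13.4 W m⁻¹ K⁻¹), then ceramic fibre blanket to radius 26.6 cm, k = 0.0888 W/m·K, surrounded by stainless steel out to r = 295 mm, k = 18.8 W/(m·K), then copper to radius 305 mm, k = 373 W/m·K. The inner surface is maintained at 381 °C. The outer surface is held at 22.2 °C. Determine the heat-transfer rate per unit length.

Series thermal resistances, inner to outer:
  R'_stainless steel = ln(0.111/0.104)/(2πk) = 0.06514/(2π·13.4) = 7.737×10^-4 m·K/W
  R'_ceramic fibre blanket = ln(0.266/0.111)/(2πk) = 0.8740/(2π·0.0888) = 1.566 m·K/W
  R'_stainless steel = ln(0.295/0.266)/(2πk) = 0.1035/(2π·18.8) = 8.760×10^-4 m·K/W
  R'_copper = ln(0.305/0.295)/(2πk) = 0.03334/(2π·373) = 1.422×10^-5 m·K/W
ΣR = 7.737×10^-4 + 1.566 + 8.760×10^-4 + 1.422×10^-5 = 1.568 m·K/W
Q' = ΔT/ΣR = (381 °C − 22.2 °C)/1.568 = 229 W/m

Q' = 229 W/m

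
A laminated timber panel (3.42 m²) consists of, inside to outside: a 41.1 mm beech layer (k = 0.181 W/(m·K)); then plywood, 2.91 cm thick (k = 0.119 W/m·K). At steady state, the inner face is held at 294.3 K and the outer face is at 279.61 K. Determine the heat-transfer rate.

Series thermal resistances, inner to outer:
  R_beech = L/(kA) = 0.0411/(0.181·3.42) = 0.06640 K/W
  R_plywood = L/(kA) = 0.0291/(0.119·3.42) = 0.07150 K/W
ΣR = 0.06640 + 0.07150 = 0.1379 K/W
Q = ΔT/ΣR = (294.3 K − 279.61 K)/0.1379 = 107 W

Q = 107 W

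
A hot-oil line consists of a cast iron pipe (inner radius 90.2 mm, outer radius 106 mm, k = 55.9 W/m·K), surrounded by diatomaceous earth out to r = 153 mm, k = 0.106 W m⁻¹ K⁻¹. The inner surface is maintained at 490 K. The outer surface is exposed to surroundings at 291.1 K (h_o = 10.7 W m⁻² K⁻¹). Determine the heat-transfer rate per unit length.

Treat each layer as a resistance in series:
  R'_cast iron = ln(0.106/0.0902)/(2πk) = 0.1614/(2π·55.9) = 4.596×10^-4 m·K/W
  R'_diatomaceous earth = ln(0.153/0.106)/(2πk) = 0.3670/(2π·0.106) = 0.5510 m·K/W
  R'_conv,out = 1/(2πr h) = 1/(2π·0.153·10.7) = 0.09722 m·K/W
ΣR = 4.596×10^-4 + 0.5510 + 0.09722 = 0.6487 m·K/W
Q' = ΔT/ΣR = (490 K − 291.1 K)/0.6487 = 307 W/m

Q' = 307 W/m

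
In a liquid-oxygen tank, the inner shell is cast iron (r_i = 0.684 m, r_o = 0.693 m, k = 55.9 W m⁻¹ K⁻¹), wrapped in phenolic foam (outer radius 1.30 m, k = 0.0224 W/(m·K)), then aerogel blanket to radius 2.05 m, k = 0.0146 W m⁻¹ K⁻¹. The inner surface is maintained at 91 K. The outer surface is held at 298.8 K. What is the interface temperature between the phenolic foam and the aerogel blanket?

Resistance network (inner→outer):
  R_cast iron = (1/0.684 − 1/0.693)/(4πk) = 0.01899/(4π·55.9) = 2.703×10^-5 K/W
  R_phenolic foam = (1/0.693 − 1/1.30)/(4πk) = 0.6738/(4π·0.0224) = 2.394 K/W
  R_aerogel blanket = (1/1.30 − 1/2.05)/(4πk) = 0.2814/(4π·0.0146) = 1.534 K/W
ΣR = 2.703×10^-5 + 2.394 + 1.534 = 3.928 K/W
Q = ΔT/ΣR = (91 K − 298.8 K)/3.928 = -52.90 W
From the inner boundary to the phenolic foam/aerogel blanket interface, ΣR_partial = 2.394 K/W.
T_interface = T_in − Q·ΣR_partial = 91 K − (-52.90)(2.394) = 217.6 K

T = 217.6 K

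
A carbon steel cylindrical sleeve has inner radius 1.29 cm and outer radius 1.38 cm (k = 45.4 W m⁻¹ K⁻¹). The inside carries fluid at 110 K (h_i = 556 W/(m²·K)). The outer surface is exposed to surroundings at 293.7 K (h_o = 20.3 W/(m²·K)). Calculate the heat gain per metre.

Q' = 311 W/m

Series thermal resistances, inner to outer:
  R'_conv,in = 1/(2πr h) = 1/(2π·0.0129·556) = 0.02219 m·K/W
  R'_carbon steel = ln(0.0138/0.0129)/(2πk) = 0.06744/(2π·45.4) = 2.364×10^-4 m·K/W
  R'_conv,out = 1/(2πr h) = 1/(2π·0.0138·20.3) = 0.5681 m·K/W
ΣR = 0.02219 + 2.364×10^-4 + 0.5681 = 0.5905 m·K/W
Q' = ΔT/ΣR = (110 K − 293.7 K)/0.5905 = -311 W/m
(Negative Q' ⇒ heat flows inward; heat gain = 311 W/m.)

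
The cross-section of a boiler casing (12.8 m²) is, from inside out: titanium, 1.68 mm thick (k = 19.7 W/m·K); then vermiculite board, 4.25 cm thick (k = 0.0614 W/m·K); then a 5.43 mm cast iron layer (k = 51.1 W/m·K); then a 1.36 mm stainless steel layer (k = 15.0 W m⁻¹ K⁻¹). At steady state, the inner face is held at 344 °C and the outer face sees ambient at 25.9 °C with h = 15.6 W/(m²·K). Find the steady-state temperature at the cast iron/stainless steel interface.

T = 52.9 °C

Series thermal resistances, inner to outer:
  R_titanium = L/(kA) = 0.00168/(19.7·12.8) = 6.662×10^-6 K/W
  R_vermiculite board = L/(kA) = 0.0425/(0.0614·12.8) = 0.05408 K/W
  R_cast iron = L/(kA) = 0.00543/(51.1·12.8) = 8.302×10^-6 K/W
  R_stainless steel = L/(kA) = 0.00136/(15.0·12.8) = 7.083×10^-6 K/W
  R_conv,out = 1/(hA) = 1/(15.6·12.8) = 0.005008 K/W
ΣR = 6.662×10^-6 + 0.05408 + 8.302×10^-6 + 7.083×10^-6 + 0.005008 = 0.05911 K/W
Q = ΔT/ΣR = (344 °C − 25.9 °C)/0.05911 = 5381 W
From the inner boundary to the cast iron/stainless steel interface, ΣR_partial = 0.05409 K/W.
T_interface = T_in − Q·ΣR_partial = 344 °C − (5381)(0.05409) = 52.9 °C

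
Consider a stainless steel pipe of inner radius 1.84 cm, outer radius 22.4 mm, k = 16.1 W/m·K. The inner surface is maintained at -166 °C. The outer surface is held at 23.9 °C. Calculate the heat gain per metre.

Q' = 97.7 kW/m

Q' = 2πk·ΔT/ln(r₂/r₁) = 2π × 16.1 × 189.9 / ln(0.0224/0.0184) = 97700 W/m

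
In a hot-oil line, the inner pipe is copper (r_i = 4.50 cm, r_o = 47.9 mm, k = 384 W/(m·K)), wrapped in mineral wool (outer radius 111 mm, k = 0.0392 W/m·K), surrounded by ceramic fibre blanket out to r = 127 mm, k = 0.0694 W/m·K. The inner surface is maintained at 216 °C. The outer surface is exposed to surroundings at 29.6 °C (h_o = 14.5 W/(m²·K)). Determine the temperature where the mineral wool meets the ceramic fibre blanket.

T = 48.9 °C

Treat each layer as a resistance in series:
  R'_copper = ln(0.0479/0.0450)/(2πk) = 0.06245/(2π·384) = 2.588×10^-5 m·K/W
  R'_mineral wool = ln(0.111/0.0479)/(2πk) = 0.8404/(2π·0.0392) = 3.412 m·K/W
  R'_ceramic fibre blanket = ln(0.127/0.111)/(2πk) = 0.1347/(2π·0.0694) = 0.3088 m·K/W
  R'_conv,out = 1/(2πr h) = 1/(2π·0.127·14.5) = 0.08643 m·K/W
ΣR = 2.588×10^-5 + 3.412 + 0.3088 + 0.08643 = 3.807 m·K/W
Q' = ΔT/ΣR = (216 °C − 29.6 °C)/3.807 = 48.96 W/m
From the inner boundary to the mineral wool/ceramic fibre blanket interface, ΣR_partial = 3.412 m·K/W.
T_interface = T_in − Q'·ΣR_partial = 216 °C − (48.96)(3.412) = 48.9 °C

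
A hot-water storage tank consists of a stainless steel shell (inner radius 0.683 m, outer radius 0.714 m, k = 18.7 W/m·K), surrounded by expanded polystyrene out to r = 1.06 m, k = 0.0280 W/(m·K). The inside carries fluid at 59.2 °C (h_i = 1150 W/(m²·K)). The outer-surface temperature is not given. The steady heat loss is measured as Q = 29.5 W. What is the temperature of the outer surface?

Series resistances:
  R_conv,in = 1/(4πr²h) = 1/(4π·0.683²·1150) = 1.483×10^-4 K/W
  R_stainless steel = (1/0.683 − 1/0.714)/(4πk) = 0.06357/(4π·18.7) = 2.705×10^-4 K/W
  R_expanded polystyrene = (1/0.714 − 1/1.06)/(4πk) = 0.4572/(4π·0.0280) = 1.299 K/W
ΣR = 1.300 K/W
ΔT = Q·ΣR = 29.5 × 1.300 = 38.35 K
Heat flows outward, so T_out = T_in − ΔT = 59.2 − 38.35 = 20.9 °C

T_out = 20.9 °C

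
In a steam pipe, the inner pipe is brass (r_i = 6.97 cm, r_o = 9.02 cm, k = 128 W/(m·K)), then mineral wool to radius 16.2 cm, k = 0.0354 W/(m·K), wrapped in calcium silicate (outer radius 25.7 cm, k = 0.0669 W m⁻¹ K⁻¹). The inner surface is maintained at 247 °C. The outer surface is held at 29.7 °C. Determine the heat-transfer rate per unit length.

Q' = 58.2 W/m

Resistance network (inner→outer):
  R'_brass = ln(0.0902/0.0697)/(2πk) = 0.2578/(2π·128) = 3.206×10^-4 m·K/W
  R'_mineral wool = ln(0.162/0.0902)/(2πk) = 0.5856/(2π·0.0354) = 2.633 m·K/W
  R'_calcium silicate = ln(0.257/0.162)/(2πk) = 0.4615/(2π·0.0669) = 1.098 m·K/W
ΣR = 3.206×10^-4 + 2.633 + 1.098 = 3.731 m·K/W
Q' = ΔT/ΣR = (247 °C − 29.7 °C)/3.731 = 58.2 W/m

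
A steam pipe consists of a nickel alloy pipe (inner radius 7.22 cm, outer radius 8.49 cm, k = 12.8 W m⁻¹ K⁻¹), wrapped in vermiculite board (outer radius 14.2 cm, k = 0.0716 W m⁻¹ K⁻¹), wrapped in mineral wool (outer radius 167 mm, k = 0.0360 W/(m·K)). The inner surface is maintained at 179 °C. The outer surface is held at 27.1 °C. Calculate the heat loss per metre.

Q' = 81.6 W/m

Series thermal resistances, inner to outer:
  R'_nickel alloy = ln(0.0849/0.0722)/(2πk) = 0.1620/(2π·12.8) = 0.002015 m·K/W
  R'_vermiculite board = ln(0.142/0.0849)/(2πk) = 0.5144/(2π·0.0716) = 1.143 m·K/W
  R'_mineral wool = ln(0.167/0.142)/(2πk) = 0.1622/(2π·0.0360) = 0.7169 m·K/W
ΣR = 0.002015 + 1.143 + 0.7169 = 1.862 m·K/W
Q' = ΔT/ΣR = (179 °C − 27.1 °C)/1.862 = 81.6 W/m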